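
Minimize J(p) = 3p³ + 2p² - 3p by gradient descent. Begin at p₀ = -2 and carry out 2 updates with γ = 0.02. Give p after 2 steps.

-3.365

J′(p) = 9p² + 4p - 3
p₁ = -2 − 0.02·25 = -2.5
p₂ = -2.5 − 0.02·43.25 = -3.365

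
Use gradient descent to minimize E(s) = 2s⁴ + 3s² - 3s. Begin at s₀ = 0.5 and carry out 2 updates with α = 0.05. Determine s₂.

E′(s) = 8s³ + 6s - 3
s₁ = 0.5 − 0.05·1 = 0.45
s₂ = 0.45 − 0.05·0.429 = 0.42855

0.42855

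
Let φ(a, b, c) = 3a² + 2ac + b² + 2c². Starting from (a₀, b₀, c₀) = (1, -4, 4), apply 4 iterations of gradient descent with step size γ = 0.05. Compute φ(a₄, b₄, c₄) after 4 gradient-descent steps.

11.23624411

∇φ = (6a + 2c, 2b, 2a + 4c)
(a₁, b₁, c₁) = (1, -4, 4) − 0.05·(14, -8, 18) = (0.3, -3.6, 3.1)
(a₂, b₂, c₂) = (0.3, -3.6, 3.1) − 0.05·(8, -7.2, 13) = (-0.1, -3.24, 2.45)
(a₃, b₃, c₃) = (-0.1, -3.24, 2.45) − 0.05·(4.3, -6.48, 9.6) = (-0.315, -2.916, 1.97)
(a₄, b₄, c₄) = (-0.315, -2.916, 1.97) − 0.05·(2.05, -5.832, 7.25) = (-0.4175, -2.6244, 1.6075)
φ(-0.4175, -2.6244, 1.6075) = 11.23624411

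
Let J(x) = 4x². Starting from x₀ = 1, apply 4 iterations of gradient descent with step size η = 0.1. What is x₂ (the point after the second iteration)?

J′(x) = 8x
x₁ = 1 − 0.1·8 = 0.2
x₂ = 0.2 − 0.1·1.6 = 0.04

0.04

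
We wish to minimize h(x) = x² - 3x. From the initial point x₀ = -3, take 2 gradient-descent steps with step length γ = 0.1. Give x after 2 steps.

-1.38

h′(x) = 2x - 3
x₁ = -3 − 0.1·(-9) = -2.1
x₂ = -2.1 − 0.1·(-7.2) = -1.38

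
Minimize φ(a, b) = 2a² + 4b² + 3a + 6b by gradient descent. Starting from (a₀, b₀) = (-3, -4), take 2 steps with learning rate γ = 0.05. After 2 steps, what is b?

-1.92

∇φ = (4a + 3, 8b + 6)
Step 1: at (-3, -4), ∇φ = (-9, -26) → (-3, -4) − 0.05·(-9, -26) = (-2.55, -2.7)
Step 2: at (-2.55, -2.7), ∇φ = (-7.2, -15.6) → (-2.55, -2.7) − 0.05·(-7.2, -15.6) = (-2.19, -1.92)
b = -1.92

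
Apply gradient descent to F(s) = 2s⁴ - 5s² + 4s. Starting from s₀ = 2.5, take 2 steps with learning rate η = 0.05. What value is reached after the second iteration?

3.6232

F′(s) = 8s³ - 10s + 4
Step 1: F′(2.5) = 104; s₁ = 2.5 − 0.05·104 = -2.7
Step 2: F′(-2.7) = -126.464; s₂ = -2.7 − 0.05·(-126.464) = 3.6232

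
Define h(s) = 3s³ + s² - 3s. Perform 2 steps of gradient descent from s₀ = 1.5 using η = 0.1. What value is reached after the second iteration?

-0.3680625

h′(s) = 9s² + 2s - 3
Step 1: h′(1.5) = 20.25; s₁ = 1.5 − 0.1·20.25 = -0.525
Step 2: h′(-0.525) = -1.569375; s₂ = -0.525 − 0.1·(-1.569375) = -0.3680625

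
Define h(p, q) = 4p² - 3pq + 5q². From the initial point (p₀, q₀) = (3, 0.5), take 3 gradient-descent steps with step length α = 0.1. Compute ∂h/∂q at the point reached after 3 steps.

∇h = (8p - 3q, -3p + 10q)
Step 1: at (3, 0.5), ∇h = (22.5, -4) → (3, 0.5) − 0.1·(22.5, -4) = (0.75, 0.9)
Step 2: at (0.75, 0.9), ∇h = (3.3, 6.75) → (0.75, 0.9) − 0.1·(3.3, 6.75) = (0.42, 0.225)
Step 3: at (0.42, 0.225), ∇h = (2.685, 0.99) → (0.42, 0.225) − 0.1·(2.685, 0.99) = (0.1515, 0.126)
∂h/∂q at (0.1515, 0.126) = 0.8055

0.8055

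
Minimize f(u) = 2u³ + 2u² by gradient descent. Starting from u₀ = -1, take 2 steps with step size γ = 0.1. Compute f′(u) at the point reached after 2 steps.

8.718336

f′(u) = 6u² + 4u
Step 1: f′(-1) = 2; u₁ = -1 − 0.1·2 = -1.2
Step 2: f′(-1.2) = 3.84; u₂ = -1.2 − 0.1·3.84 = -1.584
f′(u) at (-1.584) = 8.718336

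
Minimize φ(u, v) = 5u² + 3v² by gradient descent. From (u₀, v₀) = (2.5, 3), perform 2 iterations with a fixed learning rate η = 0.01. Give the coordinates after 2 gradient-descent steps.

(2.025, 2.6508)

∇φ = (10u, 6v)
(u₁, v₁) = (2.5, 3) − 0.01·(25, 18) = (2.25, 2.82)
(u₂, v₂) = (2.25, 2.82) − 0.01·(22.5, 16.92) = (2.025, 2.6508)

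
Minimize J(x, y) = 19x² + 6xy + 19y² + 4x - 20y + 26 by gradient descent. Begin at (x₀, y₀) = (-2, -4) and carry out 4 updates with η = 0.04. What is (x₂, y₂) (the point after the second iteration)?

(-1.9232, -1.3888)

∇J = (38x + 6y + 4, 6x + 38y - 20)
Step 1: at (-2, -4), ∇J = (-96, -184) → (-2, -4) − 0.04·(-96, -184) = (1.84, 3.36)
Step 2: at (1.84, 3.36), ∇J = (94.08, 118.72) → (1.84, 3.36) − 0.04·(94.08, 118.72) = (-1.9232, -1.3888)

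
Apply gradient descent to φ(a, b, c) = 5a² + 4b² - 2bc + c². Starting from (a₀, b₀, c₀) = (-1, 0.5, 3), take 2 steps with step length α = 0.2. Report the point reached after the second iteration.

∇φ = (10a, 8b - 2c, -2b + 2c)
(a₁, b₁, c₁) = (-1, 0.5, 3) − 0.2·(-10, -2, 5) = (1, 0.9, 2)
(a₂, b₂, c₂) = (1, 0.9, 2) − 0.2·(10, 3.2, 2.2) = (-1, 0.26, 1.56)

(-1, 0.26, 1.56)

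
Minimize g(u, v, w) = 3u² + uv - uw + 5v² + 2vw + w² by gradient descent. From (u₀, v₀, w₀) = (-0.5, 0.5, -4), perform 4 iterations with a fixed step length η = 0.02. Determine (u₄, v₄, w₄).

(-0.59271456, 0.68343856, -3.5270776)

∇g = (6u + v - w, u + 10v + 2w, -u + 2v + 2w)
Step 1: at (-0.5, 0.5, -4), ∇g = (1.5, -3.5, -6.5) → (-0.5, 0.5, -4) − 0.02·(1.5, -3.5, -6.5) = (-0.53, 0.57, -3.87)
Step 2: at (-0.53, 0.57, -3.87), ∇g = (1.26, -2.57, -6.07) → (-0.53, 0.57, -3.87) − 0.02·(1.26, -2.57, -6.07) = (-0.5552, 0.6214, -3.7486)
Step 3: at (-0.5552, 0.6214, -3.7486), ∇g = (1.0388, -1.8384, -5.6992) → (-0.5552, 0.6214, -3.7486) − 0.02·(1.0388, -1.8384, -5.6992) = (-0.575976, 0.658168, -3.634616)
Step 4: at (-0.575976, 0.658168, -3.634616), ∇g = (0.836928, -1.263528, -5.37692) → (-0.575976, 0.658168, -3.634616) − 0.02·(0.836928, -1.263528, -5.37692) = (-0.59271456, 0.68343856, -3.5270776)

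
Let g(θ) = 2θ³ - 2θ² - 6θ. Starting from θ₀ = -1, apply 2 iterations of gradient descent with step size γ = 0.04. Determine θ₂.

-1.428544

g′(θ) = 6θ² - 4θ - 6
θ₁ = -1 − 0.04·4 = -1.16
θ₂ = -1.16 − 0.04·6.7136 = -1.428544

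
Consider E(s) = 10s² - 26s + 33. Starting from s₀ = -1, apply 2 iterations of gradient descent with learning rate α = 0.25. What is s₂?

-35.5

E′(s) = 20s - 26
Step 1: E′(-1) = -46; s₁ = -1 − 0.25·(-46) = 10.5
Step 2: E′(10.5) = 184; s₂ = 10.5 − 0.25·184 = -35.5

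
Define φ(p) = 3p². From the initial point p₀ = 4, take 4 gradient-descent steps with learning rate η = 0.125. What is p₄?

0.015625

φ′(p) = 6p
Step 1: φ′(4) = 24; p₁ = 4 − 0.125·24 = 1
Step 2: φ′(1) = 6; p₂ = 1 − 0.125·6 = 0.25
Step 3: φ′(0.25) = 1.5; p₃ = 0.25 − 0.125·1.5 = 0.0625
Step 4: φ′(0.0625) = 0.375; p₄ = 0.0625 − 0.125·0.375 = 0.015625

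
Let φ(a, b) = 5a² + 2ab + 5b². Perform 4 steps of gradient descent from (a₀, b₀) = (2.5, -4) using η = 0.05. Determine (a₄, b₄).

(0.402, -0.4404)

∇φ = (10a + 2b, 2a + 10b)
(a₁, b₁) = (2.5, -4) − 0.05·(17, -35) = (1.65, -2.25)
(a₂, b₂) = (1.65, -2.25) − 0.05·(12, -19.2) = (1.05, -1.29)
(a₃, b₃) = (1.05, -1.29) − 0.05·(7.92, -10.8) = (0.654, -0.75)
(a₄, b₄) = (0.654, -0.75) − 0.05·(5.04, -6.192) = (0.402, -0.4404)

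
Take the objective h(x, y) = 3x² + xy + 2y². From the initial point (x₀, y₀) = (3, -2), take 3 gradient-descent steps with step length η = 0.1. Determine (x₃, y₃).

(0.388, -0.695)

∇h = (6x + y, x + 4y)
(x₁, y₁) = (3, -2) − 0.1·(16, -5) = (1.4, -1.5)
(x₂, y₂) = (1.4, -1.5) − 0.1·(6.9, -4.6) = (0.71, -1.04)
(x₃, y₃) = (0.71, -1.04) − 0.1·(3.22, -3.45) = (0.388, -0.695)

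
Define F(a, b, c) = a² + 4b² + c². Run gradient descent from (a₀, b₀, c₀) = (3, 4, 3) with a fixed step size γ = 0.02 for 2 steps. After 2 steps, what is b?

∇F = (2a, 8b, 2c)
(a₁, b₁, c₁) = (3, 4, 3) − 0.02·(6, 32, 6) = (2.88, 3.36, 2.88)
(a₂, b₂, c₂) = (2.88, 3.36, 2.88) − 0.02·(5.76, 26.88, 5.76) = (2.7648, 2.8224, 2.7648)
b = 2.8224

2.8224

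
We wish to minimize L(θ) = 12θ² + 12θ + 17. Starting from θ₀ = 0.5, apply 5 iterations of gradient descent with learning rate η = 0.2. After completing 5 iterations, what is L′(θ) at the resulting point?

L′(θ) = 24θ + 12
Step 1: L′(0.5) = 24; θ₁ = 0.5 − 0.2·24 = -4.3
Step 2: L′(-4.3) = -91.2; θ₂ = -4.3 − 0.2·(-91.2) = 13.94
Step 3: L′(13.94) = 346.56; θ₃ = 13.94 − 0.2·346.56 = -55.372
Step 4: L′(-55.372) = -1316.928; θ₄ = -55.372 − 0.2·(-1316.928) = 208.0136
Step 5: L′(208.0136) = 5004.3264; θ₅ = 208.0136 − 0.2·5004.3264 = -792.85168
L′(θ) at (-792.85168) = -19016.44032

-19016.44032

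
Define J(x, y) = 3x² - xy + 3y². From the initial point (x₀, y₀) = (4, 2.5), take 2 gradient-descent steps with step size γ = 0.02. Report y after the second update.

∇J = (6x - y, -x + 6y)
(x₁, y₁) = (4, 2.5) − 0.02·(21.5, 11) = (3.57, 2.28)
(x₂, y₂) = (3.57, 2.28) − 0.02·(19.14, 10.11) = (3.1872, 2.0778)
y = 2.0778

2.0778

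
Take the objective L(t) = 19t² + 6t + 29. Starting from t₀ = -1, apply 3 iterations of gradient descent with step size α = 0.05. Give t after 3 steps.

L′(t) = 38t + 6
Step 1: L′(-1) = -32; t₁ = -1 − 0.05·(-32) = 0.6
Step 2: L′(0.6) = 28.8; t₂ = 0.6 − 0.05·28.8 = -0.84
Step 3: L′(-0.84) = -25.92; t₃ = -0.84 − 0.05·(-25.92) = 0.456

0.456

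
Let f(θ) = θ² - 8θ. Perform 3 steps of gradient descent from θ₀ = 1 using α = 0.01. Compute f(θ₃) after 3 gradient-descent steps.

f′(θ) = 2θ - 8
Step 1: f′(1) = -6; θ₁ = 1 − 0.01·(-6) = 1.06
Step 2: f′(1.06) = -5.88; θ₂ = 1.06 − 0.01·(-5.88) = 1.1188
Step 3: f′(1.1188) = -5.7624; θ₃ = 1.1188 − 0.01·(-5.7624) = 1.176424
f(1.176424) = -8.027418572224

-8.027418572224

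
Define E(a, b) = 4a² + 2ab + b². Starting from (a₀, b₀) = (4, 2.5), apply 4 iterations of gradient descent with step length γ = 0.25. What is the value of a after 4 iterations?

7.59375

∇E = (8a + 2b, 2a + 2b)
(a₁, b₁) = (4, 2.5) − 0.25·(37, 13) = (-5.25, -0.75)
(a₂, b₂) = (-5.25, -0.75) − 0.25·(-43.5, -12) = (5.625, 2.25)
(a₃, b₃) = (5.625, 2.25) − 0.25·(49.5, 15.75) = (-6.75, -1.6875)
(a₄, b₄) = (-6.75, -1.6875) − 0.25·(-57.375, -16.875) = (7.59375, 2.53125)
a = 7.59375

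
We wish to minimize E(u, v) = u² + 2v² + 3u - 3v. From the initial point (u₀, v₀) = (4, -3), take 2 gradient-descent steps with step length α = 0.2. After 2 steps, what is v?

0.6

∇E = (2u + 3, 4v - 3)
(u₁, v₁) = (4, -3) − 0.2·(11, -15) = (1.8, 0)
(u₂, v₂) = (1.8, 0) − 0.2·(6.6, -3) = (0.48, 0.6)
v = 0.6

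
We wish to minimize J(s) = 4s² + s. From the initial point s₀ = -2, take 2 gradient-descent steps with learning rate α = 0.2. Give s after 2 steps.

-0.8

J′(s) = 8s + 1
s₁ = -2 − 0.2·(-15) = 1
s₂ = 1 − 0.2·9 = -0.8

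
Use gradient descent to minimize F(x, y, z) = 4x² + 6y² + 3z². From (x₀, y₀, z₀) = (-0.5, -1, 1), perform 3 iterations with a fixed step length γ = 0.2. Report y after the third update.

∇F = (8x, 12y, 6z)
Step 1: at (-0.5, -1, 1), ∇F = (-4, -12, 6) → (-0.5, -1, 1) − 0.2·(-4, -12, 6) = (0.3, 1.4, -0.2)
Step 2: at (0.3, 1.4, -0.2), ∇F = (2.4, 16.8, -1.2) → (0.3, 1.4, -0.2) − 0.2·(2.4, 16.8, -1.2) = (-0.18, -1.96, 0.04)
Step 3: at (-0.18, -1.96, 0.04), ∇F = (-1.44, -23.52, 0.24) → (-0.18, -1.96, 0.04) − 0.2·(-1.44, -23.52, 0.24) = (0.108, 2.744, -0.008)
y = 2.744

2.744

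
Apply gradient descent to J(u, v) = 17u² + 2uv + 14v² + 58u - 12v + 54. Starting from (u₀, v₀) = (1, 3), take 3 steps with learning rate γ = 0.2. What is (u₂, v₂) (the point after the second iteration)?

(101, 64.12)

∇J = (34u + 2v + 58, 2u + 28v - 12)
(u₁, v₁) = (1, 3) − 0.2·(98, 74) = (-18.6, -11.8)
(u₂, v₂) = (-18.6, -11.8) − 0.2·(-598, -379.6) = (101, 64.12)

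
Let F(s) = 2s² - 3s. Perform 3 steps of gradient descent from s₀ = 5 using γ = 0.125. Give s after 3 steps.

1.28125

F′(s) = 4s - 3
s₁ = 5 − 0.125·17 = 2.875
s₂ = 2.875 − 0.125·8.5 = 1.8125
s₃ = 1.8125 − 0.125·4.25 = 1.28125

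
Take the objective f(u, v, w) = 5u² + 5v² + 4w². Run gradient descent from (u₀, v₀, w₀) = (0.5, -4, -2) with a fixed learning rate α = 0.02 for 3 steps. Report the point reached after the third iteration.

(0.256, -2.048, -1.185408)

∇f = (10u, 10v, 8w)
(u₁, v₁, w₁) = (0.5, -4, -2) − 0.02·(5, -40, -16) = (0.4, -3.2, -1.68)
(u₂, v₂, w₂) = (0.4, -3.2, -1.68) − 0.02·(4, -32, -13.44) = (0.32, -2.56, -1.4112)
(u₃, v₃, w₃) = (0.32, -2.56, -1.4112) − 0.02·(3.2, -25.6, -11.2896) = (0.256, -2.048, -1.185408)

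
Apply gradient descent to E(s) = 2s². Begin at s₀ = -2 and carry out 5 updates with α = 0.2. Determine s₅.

E′(s) = 4s
Step 1: E′(-2) = -8; s₁ = -2 − 0.2·(-8) = -0.4
Step 2: E′(-0.4) = -1.6; s₂ = -0.4 − 0.2·(-1.6) = -0.08
Step 3: E′(-0.08) = -0.32; s₃ = -0.08 − 0.2·(-0.32) = -0.016
Step 4: E′(-0.016) = -0.064; s₄ = -0.016 − 0.2·(-0.064) = -0.0032
Step 5: E′(-0.0032) = -0.0128; s₅ = -0.0032 − 0.2·(-0.0128) = -0.00064

-0.00064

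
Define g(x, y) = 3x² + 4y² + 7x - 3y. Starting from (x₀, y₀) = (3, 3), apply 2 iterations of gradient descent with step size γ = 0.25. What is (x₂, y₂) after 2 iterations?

(-0.125, 3)

∇g = (6x + 7, 8y - 3)
(x₁, y₁) = (3, 3) − 0.25·(25, 21) = (-3.25, -2.25)
(x₂, y₂) = (-3.25, -2.25) − 0.25·(-12.5, -21) = (-0.125, 3)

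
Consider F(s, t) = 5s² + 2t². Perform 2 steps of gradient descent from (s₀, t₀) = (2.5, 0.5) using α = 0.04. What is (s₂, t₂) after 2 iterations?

(0.9, 0.3528)

∇F = (10s, 4t)
Step 1: at (2.5, 0.5), ∇F = (25, 2) → (2.5, 0.5) − 0.04·(25, 2) = (1.5, 0.42)
Step 2: at (1.5, 0.42), ∇F = (15, 1.68) → (1.5, 0.42) − 0.04·(15, 1.68) = (0.9, 0.3528)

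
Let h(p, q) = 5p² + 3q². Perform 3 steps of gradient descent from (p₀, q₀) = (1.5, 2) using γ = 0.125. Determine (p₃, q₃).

(-0.0234375, 0.03125)

∇h = (10p, 6q)
(p₁, q₁) = (1.5, 2) − 0.125·(15, 12) = (-0.375, 0.5)
(p₂, q₂) = (-0.375, 0.5) − 0.125·(-3.75, 3) = (0.09375, 0.125)
(p₃, q₃) = (0.09375, 0.125) − 0.125·(0.9375, 0.75) = (-0.0234375, 0.03125)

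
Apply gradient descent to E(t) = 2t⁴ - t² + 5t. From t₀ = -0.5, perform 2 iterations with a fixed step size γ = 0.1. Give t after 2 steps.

E′(t) = 8t³ - 2t + 5
Step 1: E′(-0.5) = 5; t₁ = -0.5 − 0.1·5 = -1
Step 2: E′(-1) = -1; t₂ = -1 − 0.1·(-1) = -0.9

-0.9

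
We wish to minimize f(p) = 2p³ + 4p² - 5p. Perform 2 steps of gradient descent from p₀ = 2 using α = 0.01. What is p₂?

f′(p) = 6p² + 8p - 5
Step 1: f′(2) = 35; p₁ = 2 − 0.01·35 = 1.65
Step 2: f′(1.65) = 24.535; p₂ = 1.65 − 0.01·24.535 = 1.40465

1.40465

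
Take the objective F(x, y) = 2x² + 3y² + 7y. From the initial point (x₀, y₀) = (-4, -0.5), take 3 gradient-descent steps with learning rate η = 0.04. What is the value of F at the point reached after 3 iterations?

∇F = (4x, 6y + 7)
Step 1: at (-4, -0.5), ∇F = (-16, 4) → (-4, -0.5) − 0.04·(-16, 4) = (-3.36, -0.66)
Step 2: at (-3.36, -0.66), ∇F = (-13.44, 3.04) → (-3.36, -0.66) − 0.04·(-13.44, 3.04) = (-2.8224, -0.7816)
Step 3: at (-2.8224, -0.7816), ∇F = (-11.2896, 2.3104) → (-2.8224, -0.7816) − 0.04·(-11.2896, 2.3104) = (-2.370816, -0.874016)
F(-2.370816, -0.874016) = 7.41513691648

7.41513691648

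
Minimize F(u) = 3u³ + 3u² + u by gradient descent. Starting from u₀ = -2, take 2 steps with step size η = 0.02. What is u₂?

F′(u) = 9u² + 6u + 1
Step 1: F′(-2) = 25; u₁ = -2 − 0.02·25 = -2.5
Step 2: F′(-2.5) = 42.25; u₂ = -2.5 − 0.02·42.25 = -3.345

-3.345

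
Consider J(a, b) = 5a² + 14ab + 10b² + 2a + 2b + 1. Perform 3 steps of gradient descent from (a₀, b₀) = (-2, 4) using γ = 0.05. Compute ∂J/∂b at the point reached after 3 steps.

-6.454

∇J = (10a + 14b + 2, 14a + 20b + 2)
(a₁, b₁) = (-2, 4) − 0.05·(38, 54) = (-3.9, 1.3)
(a₂, b₂) = (-3.9, 1.3) − 0.05·(-18.8, -26.6) = (-2.96, 2.63)
(a₃, b₃) = (-2.96, 2.63) − 0.05·(9.22, 13.16) = (-3.421, 1.972)
∂J/∂b at (-3.421, 1.972) = -6.454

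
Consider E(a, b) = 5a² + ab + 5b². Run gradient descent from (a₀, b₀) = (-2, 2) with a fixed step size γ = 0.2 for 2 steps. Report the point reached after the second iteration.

∇E = (10a + b, a + 10b)
(a₁, b₁) = (-2, 2) − 0.2·(-18, 18) = (1.6, -1.6)
(a₂, b₂) = (1.6, -1.6) − 0.2·(14.4, -14.4) = (-1.28, 1.28)

(-1.28, 1.28)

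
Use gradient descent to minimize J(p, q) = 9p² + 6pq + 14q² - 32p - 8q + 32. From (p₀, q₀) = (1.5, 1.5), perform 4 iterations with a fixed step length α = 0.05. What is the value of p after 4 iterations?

∇J = (18p + 6q - 32, 6p + 28q - 8)
Step 1: at (1.5, 1.5), ∇J = (4, 43) → (1.5, 1.5) − 0.05·(4, 43) = (1.3, -0.65)
Step 2: at (1.3, -0.65), ∇J = (-12.5, -18.4) → (1.3, -0.65) − 0.05·(-12.5, -18.4) = (1.925, 0.27)
Step 3: at (1.925, 0.27), ∇J = (4.27, 11.11) → (1.925, 0.27) − 0.05·(4.27, 11.11) = (1.7115, -0.2855)
Step 4: at (1.7115, -0.2855), ∇J = (-2.906, -5.725) → (1.7115, -0.2855) − 0.05·(-2.906, -5.725) = (1.8568, 0.00075)
p = 1.8568

1.8568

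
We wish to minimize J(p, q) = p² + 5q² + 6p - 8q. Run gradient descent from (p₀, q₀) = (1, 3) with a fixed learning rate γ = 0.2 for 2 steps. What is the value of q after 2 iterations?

∇J = (2p + 6, 10q - 8)
Step 1: at (1, 3), ∇J = (8, 22) → (1, 3) − 0.2·(8, 22) = (-0.6, -1.4)
Step 2: at (-0.6, -1.4), ∇J = (4.8, -22) → (-0.6, -1.4) − 0.2·(4.8, -22) = (-1.56, 3)
q = 3

3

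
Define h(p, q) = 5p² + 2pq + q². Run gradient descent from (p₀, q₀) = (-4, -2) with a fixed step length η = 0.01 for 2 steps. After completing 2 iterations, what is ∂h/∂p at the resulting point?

∇h = (10p + 2q, 2p + 2q)
Step 1: at (-4, -2), ∇h = (-44, -12) → (-4, -2) − 0.01·(-44, -12) = (-3.56, -1.88)
Step 2: at (-3.56, -1.88), ∇h = (-39.36, -10.88) → (-3.56, -1.88) − 0.01·(-39.36, -10.88) = (-3.1664, -1.7712)
∂h/∂p at (-3.1664, -1.7712) = -35.2064

-35.2064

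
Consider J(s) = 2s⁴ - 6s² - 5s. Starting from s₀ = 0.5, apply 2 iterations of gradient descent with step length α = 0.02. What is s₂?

J′(s) = 8s³ - 12s - 5
s₁ = 0.5 − 0.02·(-10) = 0.7
s₂ = 0.7 − 0.02·(-10.656) = 0.91312

0.91312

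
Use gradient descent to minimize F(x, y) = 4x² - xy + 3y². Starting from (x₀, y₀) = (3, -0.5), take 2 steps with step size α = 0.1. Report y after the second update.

0.095

∇F = (8x - y, -x + 6y)
Step 1: at (3, -0.5), ∇F = (24.5, -6) → (3, -0.5) − 0.1·(24.5, -6) = (0.55, 0.1)
Step 2: at (0.55, 0.1), ∇F = (4.3, 0.05) → (0.55, 0.1) − 0.1·(4.3, 0.05) = (0.12, 0.095)
y = 0.095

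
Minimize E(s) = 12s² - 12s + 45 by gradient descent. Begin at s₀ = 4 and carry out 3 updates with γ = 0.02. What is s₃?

E′(s) = 24s - 12
Step 1: E′(4) = 84; s₁ = 4 − 0.02·84 = 2.32
Step 2: E′(2.32) = 43.68; s₂ = 2.32 − 0.02·43.68 = 1.4464
Step 3: E′(1.4464) = 22.7136; s₃ = 1.4464 − 0.02·22.7136 = 0.992128

0.992128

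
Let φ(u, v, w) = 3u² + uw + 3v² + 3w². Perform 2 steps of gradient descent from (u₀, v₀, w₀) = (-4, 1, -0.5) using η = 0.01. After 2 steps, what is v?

0.8836

∇φ = (6u + w, 6v, u + 6w)
Step 1: at (-4, 1, -0.5), ∇φ = (-24.5, 6, -7) → (-4, 1, -0.5) − 0.01·(-24.5, 6, -7) = (-3.755, 0.94, -0.43)
Step 2: at (-3.755, 0.94, -0.43), ∇φ = (-22.96, 5.64, -6.335) → (-3.755, 0.94, -0.43) − 0.01·(-22.96, 5.64, -6.335) = (-3.5254, 0.8836, -0.36665)
v = 0.8836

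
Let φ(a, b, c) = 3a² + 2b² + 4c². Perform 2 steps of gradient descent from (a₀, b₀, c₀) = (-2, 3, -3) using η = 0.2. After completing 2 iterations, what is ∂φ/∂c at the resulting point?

-8.64

∇φ = (6a, 4b, 8c)
(a₁, b₁, c₁) = (-2, 3, -3) − 0.2·(-12, 12, -24) = (0.4, 0.6, 1.8)
(a₂, b₂, c₂) = (0.4, 0.6, 1.8) − 0.2·(2.4, 2.4, 14.4) = (-0.08, 0.12, -1.08)
∂φ/∂c at (-0.08, 0.12, -1.08) = -8.64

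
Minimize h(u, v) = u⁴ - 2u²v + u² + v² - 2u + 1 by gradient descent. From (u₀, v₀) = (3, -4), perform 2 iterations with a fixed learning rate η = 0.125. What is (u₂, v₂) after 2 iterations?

(2450.375, 71.6875)

∇h = (4u³ - 4uv + 2u - 2, -2u² + 2v)
(u₁, v₁) = (3, -4) − 0.125·(160, -26) = (-17, -0.75)
(u₂, v₂) = (-17, -0.75) − 0.125·(-19739, -579.5) = (2450.375, 71.6875)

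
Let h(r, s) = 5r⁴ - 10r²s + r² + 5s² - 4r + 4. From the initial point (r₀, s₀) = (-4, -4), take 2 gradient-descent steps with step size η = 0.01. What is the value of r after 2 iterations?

∇h = (20r³ - 20rs + 2r - 4, -10r² + 10s)
Step 1: at (-4, -4), ∇h = (-1612, -200) → (-4, -4) − 0.01·(-1612, -200) = (12.12, -2)
Step 2: at (12.12, -2), ∇h = (36112.24256, -1488.944) → (12.12, -2) − 0.01·(36112.24256, -1488.944) = (-349.0024256, 12.88944)
r = -349.0024256

-349.0024256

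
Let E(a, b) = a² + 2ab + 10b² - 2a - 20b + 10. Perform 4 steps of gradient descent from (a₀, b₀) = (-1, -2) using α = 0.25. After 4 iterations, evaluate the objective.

7060344.2578125

∇E = (2a + 2b - 2, 2a + 20b - 20)
(a₁, b₁) = (-1, -2) − 0.25·(-8, -62) = (1, 13.5)
(a₂, b₂) = (1, 13.5) − 0.25·(27, 252) = (-5.75, -49.5)
(a₃, b₃) = (-5.75, -49.5) − 0.25·(-112.5, -1021.5) = (22.375, 205.875)
(a₄, b₄) = (22.375, 205.875) − 0.25·(454.5, 4142.25) = (-91.25, -829.6875)
E(-91.25, -829.6875) = 7060344.2578125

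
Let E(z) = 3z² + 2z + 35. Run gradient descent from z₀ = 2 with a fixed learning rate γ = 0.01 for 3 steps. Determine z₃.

E′(z) = 6z + 2
Step 1: E′(2) = 14; z₁ = 2 − 0.01·14 = 1.86
Step 2: E′(1.86) = 13.16; z₂ = 1.86 − 0.01·13.16 = 1.7284
Step 3: E′(1.7284) = 12.3704; z₃ = 1.7284 − 0.01·12.3704 = 1.604696

1.604696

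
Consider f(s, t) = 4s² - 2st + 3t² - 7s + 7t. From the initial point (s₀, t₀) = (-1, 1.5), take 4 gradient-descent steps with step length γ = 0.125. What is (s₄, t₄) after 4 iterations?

∇f = (8s - 2t - 7, -2s + 6t + 7)
Step 1: at (-1, 1.5), ∇f = (-18, 18) → (-1, 1.5) − 0.125·(-18, 18) = (1.25, -0.75)
Step 2: at (1.25, -0.75), ∇f = (4.5, 0) → (1.25, -0.75) − 0.125·(4.5, 0) = (0.6875, -0.75)
Step 3: at (0.6875, -0.75), ∇f = (0, 1.125) → (0.6875, -0.75) − 0.125·(0, 1.125) = (0.6875, -0.890625)
Step 4: at (0.6875, -0.890625), ∇f = (0.28125, 0.28125) → (0.6875, -0.890625) − 0.125·(0.28125, 0.28125) = (0.65234375, -0.92578125)

(0.65234375, -0.92578125)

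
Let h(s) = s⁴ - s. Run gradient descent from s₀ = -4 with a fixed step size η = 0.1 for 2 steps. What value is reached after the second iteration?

-4065.5252

h′(s) = 4s³ - 1
s₁ = -4 − 0.1·(-257) = 21.7
s₂ = 21.7 − 0.1·40872.252 = -4065.5252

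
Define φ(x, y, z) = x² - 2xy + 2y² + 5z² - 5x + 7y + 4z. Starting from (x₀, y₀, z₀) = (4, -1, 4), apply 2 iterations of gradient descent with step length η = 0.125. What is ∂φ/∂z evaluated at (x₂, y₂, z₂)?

∇φ = (2x - 2y - 5, -2x + 4y + 7, 10z + 4)
Step 1: at (4, -1, 4), ∇φ = (5, -5, 44) → (4, -1, 4) − 0.125·(5, -5, 44) = (3.375, -0.375, -1.5)
Step 2: at (3.375, -0.375, -1.5), ∇φ = (2.5, -1.25, -11) → (3.375, -0.375, -1.5) − 0.125·(2.5, -1.25, -11) = (3.0625, -0.21875, -0.125)
∂φ/∂z at (3.0625, -0.21875, -0.125) = 2.75

2.75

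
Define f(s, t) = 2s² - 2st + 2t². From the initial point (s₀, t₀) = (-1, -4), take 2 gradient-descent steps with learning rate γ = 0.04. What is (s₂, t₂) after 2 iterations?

∇f = (4s - 2t, -2s + 4t)
Step 1: at (-1, -4), ∇f = (4, -14) → (-1, -4) − 0.04·(4, -14) = (-1.16, -3.44)
Step 2: at (-1.16, -3.44), ∇f = (2.24, -11.44) → (-1.16, -3.44) − 0.04·(2.24, -11.44) = (-1.2496, -2.9824)

(-1.2496, -2.9824)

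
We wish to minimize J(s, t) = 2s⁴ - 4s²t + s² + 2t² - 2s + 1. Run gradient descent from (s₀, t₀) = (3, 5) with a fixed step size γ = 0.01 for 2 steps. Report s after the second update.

∇J = (8s³ - 8st + 2s - 2, -4s² + 4t)
(s₁, t₁) = (3, 5) − 0.01·(100, -16) = (2, 5.16)
(s₂, t₂) = (2, 5.16) − 0.01·(-16.56, 4.64) = (2.1656, 5.1136)
s = 2.1656

2.1656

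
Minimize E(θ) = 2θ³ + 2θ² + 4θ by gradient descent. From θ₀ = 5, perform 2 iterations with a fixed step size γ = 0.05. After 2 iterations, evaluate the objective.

E′(θ) = 6θ² + 4θ + 4
Step 1: E′(5) = 174; θ₁ = 5 − 0.05·174 = -3.7
Step 2: E′(-3.7) = 71.34; θ₂ = -3.7 − 0.05·71.34 = -7.267
E(-7.267) = -690.979628326

-690.979628326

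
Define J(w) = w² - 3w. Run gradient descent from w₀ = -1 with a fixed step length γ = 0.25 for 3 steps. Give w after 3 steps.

1.1875

J′(w) = 2w - 3
w₁ = -1 − 0.25·(-5) = 0.25
w₂ = 0.25 − 0.25·(-2.5) = 0.875
w₃ = 0.875 − 0.25·(-1.25) = 1.1875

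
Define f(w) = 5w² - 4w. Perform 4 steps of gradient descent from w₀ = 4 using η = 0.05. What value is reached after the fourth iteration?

f′(w) = 10w - 4
w₁ = 4 − 0.05·36 = 2.2
w₂ = 2.2 − 0.05·18 = 1.3
w₃ = 1.3 − 0.05·9 = 0.85
w₄ = 0.85 − 0.05·4.5 = 0.625

0.625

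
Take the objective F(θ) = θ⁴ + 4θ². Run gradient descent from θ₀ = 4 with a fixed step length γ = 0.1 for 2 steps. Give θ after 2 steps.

F′(θ) = 4θ³ + 8θ
θ₁ = 4 − 0.1·288 = -24.8
θ₂ = -24.8 − 0.1·(-61210.368) = 6096.2368

6096.2368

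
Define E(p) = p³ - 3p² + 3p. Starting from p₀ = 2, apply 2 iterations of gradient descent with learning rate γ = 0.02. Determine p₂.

E′(p) = 3p² - 6p + 3
p₁ = 2 − 0.02·3 = 1.94
p₂ = 1.94 − 0.02·2.6508 = 1.886984

1.886984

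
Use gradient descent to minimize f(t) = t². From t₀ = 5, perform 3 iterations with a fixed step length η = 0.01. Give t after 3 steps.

f′(t) = 2t
Step 1: f′(5) = 10; t₁ = 5 − 0.01·10 = 4.9
Step 2: f′(4.9) = 9.8; t₂ = 4.9 − 0.01·9.8 = 4.802
Step 3: f′(4.802) = 9.604; t₃ = 4.802 − 0.01·9.604 = 4.70596

4.70596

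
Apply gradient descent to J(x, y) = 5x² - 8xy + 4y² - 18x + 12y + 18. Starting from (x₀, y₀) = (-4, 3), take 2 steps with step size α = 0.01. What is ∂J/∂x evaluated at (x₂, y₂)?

∇J = (10x - 8y - 18, -8x + 8y + 12)
(x₁, y₁) = (-4, 3) − 0.01·(-82, 68) = (-3.18, 2.32)
(x₂, y₂) = (-3.18, 2.32) − 0.01·(-68.36, 56) = (-2.4964, 1.76)
∂J/∂x at (-2.4964, 1.76) = -57.044

-57.044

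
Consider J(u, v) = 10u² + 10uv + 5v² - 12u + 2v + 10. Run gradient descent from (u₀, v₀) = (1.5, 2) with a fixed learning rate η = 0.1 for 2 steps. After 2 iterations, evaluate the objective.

353.45

∇J = (20u + 10v - 12, 10u + 10v + 2)
(u₁, v₁) = (1.5, 2) − 0.1·(38, 37) = (-2.3, -1.7)
(u₂, v₂) = (-2.3, -1.7) − 0.1·(-75, -38) = (5.2, 2.1)
J(5.2, 2.1) = 353.45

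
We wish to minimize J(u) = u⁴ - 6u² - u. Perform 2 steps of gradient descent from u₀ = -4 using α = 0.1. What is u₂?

J′(u) = 4u³ - 12u - 1
u₁ = -4 − 0.1·(-209) = 16.9
u₂ = 16.9 − 0.1·19103.436 = -1893.4436

-1893.4436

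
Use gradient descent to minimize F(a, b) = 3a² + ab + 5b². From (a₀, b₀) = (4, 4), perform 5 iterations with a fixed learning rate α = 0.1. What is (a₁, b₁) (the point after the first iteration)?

(1.2, -0.4)

∇F = (6a + b, a + 10b)
Step 1: at (4, 4), ∇F = (28, 44) → (4, 4) − 0.1·(28, 44) = (1.2, -0.4)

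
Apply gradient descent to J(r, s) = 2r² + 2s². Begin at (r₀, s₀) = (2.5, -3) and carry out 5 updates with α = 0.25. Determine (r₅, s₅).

(0, 0)

∇J = (4r, 4s)
(r₁, s₁) = (2.5, -3) − 0.25·(10, -12) = (0, 0)
(r₂, s₂) = (0, 0) − 0.25·(0, 0) = (0, 0)
(r₃, s₃) = (0, 0) − 0.25·(0, 0) = (0, 0)
(r₄, s₄) = (0, 0) − 0.25·(0, 0) = (0, 0)
(r₅, s₅) = (0, 0) − 0.25·(0, 0) = (0, 0)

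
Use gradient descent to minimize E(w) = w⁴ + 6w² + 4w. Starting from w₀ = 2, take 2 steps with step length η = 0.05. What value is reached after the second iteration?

E′(w) = 4w³ + 12w + 4
Step 1: E′(2) = 60; w₁ = 2 − 0.05·60 = -1
Step 2: E′(-1) = -12; w₂ = -1 − 0.05·(-12) = -0.4

-0.4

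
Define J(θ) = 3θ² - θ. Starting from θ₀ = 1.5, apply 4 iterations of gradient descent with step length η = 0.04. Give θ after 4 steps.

J′(θ) = 6θ - 1
Step 1: J′(1.5) = 8; θ₁ = 1.5 − 0.04·8 = 1.18
Step 2: J′(1.18) = 6.08; θ₂ = 1.18 − 0.04·6.08 = 0.9368
Step 3: J′(0.9368) = 4.6208; θ₃ = 0.9368 − 0.04·4.6208 = 0.751968
Step 4: J′(0.751968) = 3.511808; θ₄ = 0.751968 − 0.04·3.511808 = 0.61149568

0.61149568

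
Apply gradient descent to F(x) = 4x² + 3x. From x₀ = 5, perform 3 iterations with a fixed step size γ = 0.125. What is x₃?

-0.375

F′(x) = 8x + 3
Step 1: F′(5) = 43; x₁ = 5 − 0.125·43 = -0.375
Step 2: F′(-0.375) = 0; x₂ = -0.375 − 0.125·0 = -0.375
Step 3: F′(-0.375) = 0; x₃ = -0.375 − 0.125·0 = -0.375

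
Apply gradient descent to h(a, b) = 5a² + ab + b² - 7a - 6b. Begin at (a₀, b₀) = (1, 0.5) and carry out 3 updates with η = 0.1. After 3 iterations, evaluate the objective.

∇h = (10a + b - 7, a + 2b - 6)
(a₁, b₁) = (1, 0.5) − 0.1·(3.5, -4) = (0.65, 0.9)
(a₂, b₂) = (0.65, 0.9) − 0.1·(0.4, -3.55) = (0.61, 1.255)
(a₃, b₃) = (0.61, 1.255) − 0.1·(0.355, -2.88) = (0.5745, 1.543)
h(0.5745, 1.543) = -8.36194625

-8.36194625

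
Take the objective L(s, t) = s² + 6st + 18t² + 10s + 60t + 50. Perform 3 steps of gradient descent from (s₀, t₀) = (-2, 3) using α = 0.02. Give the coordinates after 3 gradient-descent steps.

(-2.551424, -1.154112)

∇L = (2s + 6t + 10, 6s + 36t + 60)
(s₁, t₁) = (-2, 3) − 0.02·(24, 156) = (-2.48, -0.12)
(s₂, t₂) = (-2.48, -0.12) − 0.02·(4.32, 40.8) = (-2.5664, -0.936)
(s₃, t₃) = (-2.5664, -0.936) − 0.02·(-0.7488, 10.9056) = (-2.551424, -1.154112)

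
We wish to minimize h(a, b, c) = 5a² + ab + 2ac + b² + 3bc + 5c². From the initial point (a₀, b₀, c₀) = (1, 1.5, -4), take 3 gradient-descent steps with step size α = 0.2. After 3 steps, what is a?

∇h = (10a + b + 2c, a + 2b + 3c, 2a + 3b + 10c)
(a₁, b₁, c₁) = (1, 1.5, -4) − 0.2·(3.5, -8, -33.5) = (0.3, 3.1, 2.7)
(a₂, b₂, c₂) = (0.3, 3.1, 2.7) − 0.2·(11.5, 14.6, 36.9) = (-2, 0.18, -4.68)
(a₃, b₃, c₃) = (-2, 0.18, -4.68) − 0.2·(-29.18, -15.68, -50.26) = (3.836, 3.316, 5.372)
a = 3.836

3.836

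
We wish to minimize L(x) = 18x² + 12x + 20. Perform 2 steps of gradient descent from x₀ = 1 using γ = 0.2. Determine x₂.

L′(x) = 36x + 12
x₁ = 1 − 0.2·48 = -8.6
x₂ = -8.6 − 0.2·(-297.6) = 50.92

50.92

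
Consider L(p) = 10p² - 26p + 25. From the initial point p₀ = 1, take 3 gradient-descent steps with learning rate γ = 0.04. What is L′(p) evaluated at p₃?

-0.048

L′(p) = 20p - 26
Step 1: L′(1) = -6; p₁ = 1 − 0.04·(-6) = 1.24
Step 2: L′(1.24) = -1.2; p₂ = 1.24 − 0.04·(-1.2) = 1.288
Step 3: L′(1.288) = -0.24; p₃ = 1.288 − 0.04·(-0.24) = 1.2976
L′(p) at (1.2976) = -0.048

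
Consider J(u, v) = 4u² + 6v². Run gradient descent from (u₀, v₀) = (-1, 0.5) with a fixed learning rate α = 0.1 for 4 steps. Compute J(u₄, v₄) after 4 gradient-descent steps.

∇J = (8u, 12v)
(u₁, v₁) = (-1, 0.5) − 0.1·(-8, 6) = (-0.2, -0.1)
(u₂, v₂) = (-0.2, -0.1) − 0.1·(-1.6, -1.2) = (-0.04, 0.02)
(u₃, v₃) = (-0.04, 0.02) − 0.1·(-0.32, 0.24) = (-0.008, -0.004)
(u₄, v₄) = (-0.008, -0.004) − 0.1·(-0.064, -0.048) = (-0.0016, 0.0008)
J(-0.0016, 0.0008) = 0.00001408

0.00001408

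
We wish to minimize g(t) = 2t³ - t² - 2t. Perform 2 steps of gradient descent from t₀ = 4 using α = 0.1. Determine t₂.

-18.016

g′(t) = 6t² - 2t - 2
Step 1: g′(4) = 86; t₁ = 4 − 0.1·86 = -4.6
Step 2: g′(-4.6) = 134.16; t₂ = -4.6 − 0.1·134.16 = -18.016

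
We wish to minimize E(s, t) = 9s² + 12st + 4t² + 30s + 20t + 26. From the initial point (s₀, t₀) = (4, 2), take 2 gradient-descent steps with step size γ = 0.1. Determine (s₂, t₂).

∇E = (18s + 12t + 30, 12s + 8t + 20)
(s₁, t₁) = (4, 2) − 0.1·(126, 84) = (-8.6, -6.4)
(s₂, t₂) = (-8.6, -6.4) − 0.1·(-201.6, -134.4) = (11.56, 7.04)

(11.56, 7.04)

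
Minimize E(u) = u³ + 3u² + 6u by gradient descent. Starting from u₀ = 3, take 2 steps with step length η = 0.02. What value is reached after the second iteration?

E′(u) = 3u² + 6u + 6
u₁ = 3 − 0.02·51 = 1.98
u₂ = 1.98 − 0.02·29.6412 = 1.387176

1.387176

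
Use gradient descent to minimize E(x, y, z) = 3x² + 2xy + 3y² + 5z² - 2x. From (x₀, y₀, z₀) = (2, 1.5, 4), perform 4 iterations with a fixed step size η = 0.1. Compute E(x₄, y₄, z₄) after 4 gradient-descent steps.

-0.37494592

∇E = (6x + 2y - 2, 2x + 6y, 10z)
Step 1: at (2, 1.5, 4), ∇E = (13, 13, 40) → (2, 1.5, 4) − 0.1·(13, 13, 40) = (0.7, 0.2, 0)
Step 2: at (0.7, 0.2, 0), ∇E = (2.6, 2.6, 0) → (0.7, 0.2, 0) − 0.1·(2.6, 2.6, 0) = (0.44, -0.06, 0)
Step 3: at (0.44, -0.06, 0), ∇E = (0.52, 0.52, 0) → (0.44, -0.06, 0) − 0.1·(0.52, 0.52, 0) = (0.388, -0.112, 0)
Step 4: at (0.388, -0.112, 0), ∇E = (0.104, 0.104, 0) → (0.388, -0.112, 0) − 0.1·(0.104, 0.104, 0) = (0.3776, -0.1224, 0)
E(0.3776, -0.1224, 0) = -0.37494592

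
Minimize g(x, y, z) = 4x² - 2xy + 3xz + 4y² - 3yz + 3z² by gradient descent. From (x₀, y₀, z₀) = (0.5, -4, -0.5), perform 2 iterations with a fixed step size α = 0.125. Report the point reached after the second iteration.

(0.6640625, -0.8828125, -0.171875)

∇g = (8x - 2y + 3z, -2x + 8y - 3z, 3x - 3y + 6z)
Step 1: at (0.5, -4, -0.5), ∇g = (10.5, -31.5, 10.5) → (0.5, -4, -0.5) − 0.125·(10.5, -31.5, 10.5) = (-0.8125, -0.0625, -1.8125)
Step 2: at (-0.8125, -0.0625, -1.8125), ∇g = (-11.8125, 6.5625, -13.125) → (-0.8125, -0.0625, -1.8125) − 0.125·(-11.8125, 6.5625, -13.125) = (0.6640625, -0.8828125, -0.171875)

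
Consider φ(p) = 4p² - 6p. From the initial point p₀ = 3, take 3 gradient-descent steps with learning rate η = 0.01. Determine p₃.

φ′(p) = 8p - 6
Step 1: φ′(3) = 18; p₁ = 3 − 0.01·18 = 2.82
Step 2: φ′(2.82) = 16.56; p₂ = 2.82 − 0.01·16.56 = 2.6544
Step 3: φ′(2.6544) = 15.2352; p₃ = 2.6544 − 0.01·15.2352 = 2.502048

2.502048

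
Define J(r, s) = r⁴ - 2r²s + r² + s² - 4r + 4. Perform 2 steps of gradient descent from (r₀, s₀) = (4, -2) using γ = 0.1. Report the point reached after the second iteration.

∇J = (4r³ - 4rs + 2r - 4, -2r² + 2s)
Step 1: at (4, -2), ∇J = (292, -36) → (4, -2) − 0.1·(292, -36) = (-25.2, 1.6)
Step 2: at (-25.2, 1.6), ∇J = (-63905.152, -1266.88) → (-25.2, 1.6) − 0.1·(-63905.152, -1266.88) = (6365.3152, 128.288)

(6365.3152, 128.288)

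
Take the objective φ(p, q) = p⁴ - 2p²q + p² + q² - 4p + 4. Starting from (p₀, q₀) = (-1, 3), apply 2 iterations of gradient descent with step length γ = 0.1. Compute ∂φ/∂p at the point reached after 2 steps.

-1.226950934528

∇φ = (4p³ - 4pq + 2p - 4, -2p² + 2q)
Step 1: at (-1, 3), ∇φ = (2, 4) → (-1, 3) − 0.1·(2, 4) = (-1.2, 2.6)
Step 2: at (-1.2, 2.6), ∇φ = (-0.832, 2.32) → (-1.2, 2.6) − 0.1·(-0.832, 2.32) = (-1.1168, 2.368)
∂φ/∂p at (-1.1168, 2.368) = -1.226950934528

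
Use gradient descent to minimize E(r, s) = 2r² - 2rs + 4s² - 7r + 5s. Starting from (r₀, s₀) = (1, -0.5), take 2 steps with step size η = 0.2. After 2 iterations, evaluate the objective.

-6.2712

∇E = (4r - 2s - 7, -2r + 8s + 5)
(r₁, s₁) = (1, -0.5) − 0.2·(-2, -1) = (1.4, -0.3)
(r₂, s₂) = (1.4, -0.3) − 0.2·(-0.8, -0.2) = (1.56, -0.26)
E(1.56, -0.26) = -6.2712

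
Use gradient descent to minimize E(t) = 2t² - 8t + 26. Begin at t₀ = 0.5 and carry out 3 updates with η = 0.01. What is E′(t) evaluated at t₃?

-5.308416

E′(t) = 4t - 8
Step 1: E′(0.5) = -6; t₁ = 0.5 − 0.01·(-6) = 0.56
Step 2: E′(0.56) = -5.76; t₂ = 0.56 − 0.01·(-5.76) = 0.6176
Step 3: E′(0.6176) = -5.5296; t₃ = 0.6176 − 0.01·(-5.5296) = 0.672896
E′(t) at (0.672896) = -5.308416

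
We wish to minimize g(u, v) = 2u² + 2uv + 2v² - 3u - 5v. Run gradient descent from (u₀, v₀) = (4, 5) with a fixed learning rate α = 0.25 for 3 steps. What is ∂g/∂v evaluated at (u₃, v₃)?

∇g = (4u + 2v - 3, 2u + 4v - 5)
(u₁, v₁) = (4, 5) − 0.25·(23, 23) = (-1.75, -0.75)
(u₂, v₂) = (-1.75, -0.75) − 0.25·(-11.5, -11.5) = (1.125, 2.125)
(u₃, v₃) = (1.125, 2.125) − 0.25·(5.75, 5.75) = (-0.3125, 0.6875)
∂g/∂v at (-0.3125, 0.6875) = -2.875

-2.875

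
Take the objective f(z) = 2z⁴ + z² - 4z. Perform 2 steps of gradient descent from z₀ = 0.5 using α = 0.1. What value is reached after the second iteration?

f′(z) = 8z³ + 2z - 4
z₁ = 0.5 − 0.1·(-2) = 0.7
z₂ = 0.7 − 0.1·0.144 = 0.6856

0.6856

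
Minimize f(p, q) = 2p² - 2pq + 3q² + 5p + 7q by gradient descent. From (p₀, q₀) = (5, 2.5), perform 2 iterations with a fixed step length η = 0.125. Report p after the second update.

0.875

∇f = (4p - 2q + 5, -2p + 6q + 7)
Step 1: at (5, 2.5), ∇f = (20, 12) → (5, 2.5) − 0.125·(20, 12) = (2.5, 1)
Step 2: at (2.5, 1), ∇f = (13, 8) → (2.5, 1) − 0.125·(13, 8) = (0.875, 0)
p = 0.875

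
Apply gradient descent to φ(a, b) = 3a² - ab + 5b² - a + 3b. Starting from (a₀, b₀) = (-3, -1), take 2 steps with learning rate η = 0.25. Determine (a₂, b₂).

(-0.5, -0.375)

∇φ = (6a - b - 1, -a + 10b + 3)
Step 1: at (-3, -1), ∇φ = (-18, -4) → (-3, -1) − 0.25·(-18, -4) = (1.5, 0)
Step 2: at (1.5, 0), ∇φ = (8, 1.5) → (1.5, 0) − 0.25·(8, 1.5) = (-0.5, -0.375)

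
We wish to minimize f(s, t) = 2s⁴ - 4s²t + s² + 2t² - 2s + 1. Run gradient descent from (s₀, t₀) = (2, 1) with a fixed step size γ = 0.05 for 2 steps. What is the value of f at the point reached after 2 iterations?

∇f = (8s³ - 8st + 2s - 2, -4s² + 4t)
Step 1: at (2, 1), ∇f = (50, -12) → (2, 1) − 0.05·(50, -12) = (-0.5, 1.6)
Step 2: at (-0.5, 1.6), ∇f = (2.4, 5.4) → (-0.5, 1.6) − 0.05·(2.4, 5.4) = (-0.62, 1.33)
f(-0.62, 1.33) = 4.41271872

4.41271872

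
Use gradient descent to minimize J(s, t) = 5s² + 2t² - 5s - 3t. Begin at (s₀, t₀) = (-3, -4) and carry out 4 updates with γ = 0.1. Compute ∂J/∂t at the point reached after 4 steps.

-2.4624

∇J = (10s - 5, 4t - 3)
(s₁, t₁) = (-3, -4) − 0.1·(-35, -19) = (0.5, -2.1)
(s₂, t₂) = (0.5, -2.1) − 0.1·(0, -11.4) = (0.5, -0.96)
(s₃, t₃) = (0.5, -0.96) − 0.1·(0, -6.84) = (0.5, -0.276)
(s₄, t₄) = (0.5, -0.276) − 0.1·(0, -4.104) = (0.5, 0.1344)
∂J/∂t at (0.5, 0.1344) = -2.4624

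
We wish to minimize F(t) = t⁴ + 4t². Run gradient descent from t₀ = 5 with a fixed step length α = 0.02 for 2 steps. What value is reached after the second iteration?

10.73696

F′(t) = 4t³ + 8t
Step 1: F′(5) = 540; t₁ = 5 − 0.02·540 = -5.8
Step 2: F′(-5.8) = -826.848; t₂ = -5.8 − 0.02·(-826.848) = 10.73696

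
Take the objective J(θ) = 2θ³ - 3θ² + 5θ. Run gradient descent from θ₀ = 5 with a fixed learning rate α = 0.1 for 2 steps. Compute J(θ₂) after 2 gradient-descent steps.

-204511.71875

J′(θ) = 6θ² - 6θ + 5
Step 1: J′(5) = 125; θ₁ = 5 − 0.1·125 = -7.5
Step 2: J′(-7.5) = 387.5; θ₂ = -7.5 − 0.1·387.5 = -46.25
J(-46.25) = -204511.71875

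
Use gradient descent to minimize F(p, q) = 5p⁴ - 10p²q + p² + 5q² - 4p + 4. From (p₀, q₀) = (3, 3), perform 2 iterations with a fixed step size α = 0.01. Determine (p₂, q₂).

(-0.9663344, 3.27844)

∇F = (20p³ - 20pq + 2p - 4, -10p² + 10q)
Step 1: at (3, 3), ∇F = (362, -60) → (3, 3) − 0.01·(362, -60) = (-0.62, 3.6)
Step 2: at (-0.62, 3.6), ∇F = (34.63344, 32.156) → (-0.62, 3.6) − 0.01·(34.63344, 32.156) = (-0.9663344, 3.27844)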